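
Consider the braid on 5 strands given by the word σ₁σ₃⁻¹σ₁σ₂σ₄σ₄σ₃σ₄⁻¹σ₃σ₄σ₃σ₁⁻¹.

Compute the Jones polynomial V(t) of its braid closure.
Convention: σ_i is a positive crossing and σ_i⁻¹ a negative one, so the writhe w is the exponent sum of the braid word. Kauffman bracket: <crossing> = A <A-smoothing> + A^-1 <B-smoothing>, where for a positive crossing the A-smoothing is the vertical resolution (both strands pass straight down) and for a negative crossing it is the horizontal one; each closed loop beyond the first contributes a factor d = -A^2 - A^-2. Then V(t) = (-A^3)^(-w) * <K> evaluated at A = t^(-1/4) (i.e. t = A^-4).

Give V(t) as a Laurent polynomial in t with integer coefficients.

-t^6 + t^5 - t^4 + 2*t^3 - t^2 + t

Derivation:
The presented braid s1 s3^-1 s1 s2 s4 s4 s3 s4^-1 s3 s4 s3 s1^-1 on 5 strands reduces by inverse Markov moves (closure unchanged at each step):
  Deconjugate: the word is γ·β·γ⁻¹ with γ = s1 s3^-1 (prefix) and γ⁻¹ = s3 s1^-1 (suffix); strip both.
Reduced to β = s1 s2 s4 s4 s3 s4^-1 s3 s4 on 5 strands, 8 crossings.
Compute on β:
Braid: s1 s2 s4 s4 s3 s4^-1 s3 s4 on 5 strands, 8 crossings.
Writhe w = (#positive) - (#negative) = 7 - 1 = 6.
State-sum expansion of <K>. There are 2^8 = 256 states.
Smooth each crossing (0=||, 1=⌣⌢); contribution A^(Σ sign_k(1-2s_k)) * d^(L-1).
Tabulate the states by total A-exponent and number of loops L (A-exp: L × count):
  A^8: L=4 ×1
  A^6: L=3 ×4, L=5 ×4
  A^4: L=2 ×5, L=4 ×20, L=6 ×3
  A^2: L=1 ×2, L=3 ×37, L=5 ×16, L=7 ×1
  A^0: L=2 ×30, L=4 ×35, L=6 ×5
  A^-2: L=1 ×9, L=3 ×34, L=5 ×13
  A^-4: L=2 ×12, L=4 ×15, L=6 ×1
  A^-6: L=3 ×6, L=5 ×2
  A^-8: L=4 ×1
Each group contributes A^e * Σ count * d^(L-1):
Powers of d = -A^2 - A^-2: d^2 = A^4 + 2 + A^-4; d^3 = -A^6 - 3*A^2 - 3*A^-2 - A^-6; d^4 = A^8 + 4*A^4 + 6 + 4*A^-4 + A^-8; d^5 = -A^10 - 5*A^6 - 10*A^2 - 10*A^-2 - 5*A^-6 - A^-10; d^6 = A^12 + 6*A^8 + 15*A^4 + 20 + 15*A^-4 + 6*A^-8 + A^-12.
  A^8 * (d^3) = -A^14 - 3*A^10 - 3*A^6 - A^2
  A^6 * (4*d^2 + 4*d^4) = 4*A^14 + 20*A^10 + 32*A^6 + 20*A^2 + 4*A^-2
  A^4 * (5*d + 20*d^3 + 3*d^5) = -3*A^14 - 35*A^10 - 95*A^6 - 95*A^2 - 35*A^-2 - 3*A^-6
  A^2 * (2 + 37*d^2 + 16*d^4 + d^6) = A^14 + 22*A^10 + 116*A^6 + 192*A^2 + 116*A^-2 + 22*A^-6 + A^-10
  A^0 * (30*d + 35*d^3 + 5*d^5) = -5*A^10 - 60*A^6 - 185*A^2 - 185*A^-2 - 60*A^-6 - 5*A^-10
  A^-2 * (9 + 34*d^2 + 13*d^4) = 13*A^6 + 86*A^2 + 155*A^-2 + 86*A^-6 + 13*A^-10
  A^-4 * (12*d + 15*d^3 + d^5) = -A^6 - 20*A^2 - 67*A^-2 - 67*A^-6 - 20*A^-10 - A^-14
  A^-6 * (6*d^2 + 2*d^4) = 2*A^2 + 14*A^-2 + 24*A^-6 + 14*A^-10 + 2*A^-14
  A^-8 * (d^3) = -A^-2 - 3*A^-6 - 3*A^-10 - A^-14
Summing the groups: <K> = A^14 - A^10 + 2*A^6 - A^2 + A^-2 - A^-6
Normalise by the writhe: (-A^3)^(-w) = (-A^3)^(-6) = A^-18, so f(A) = A^-18 * <K> = A^-4 - A^-8 + 2*A^-12 - A^-16 + A^-20 - A^-24.
Substitute A = t^(-1/4), i.e. A^e → t^(-e/4): V(t) = -t^6 + t^5 - t^4 + 2*t^3 - t^2 + t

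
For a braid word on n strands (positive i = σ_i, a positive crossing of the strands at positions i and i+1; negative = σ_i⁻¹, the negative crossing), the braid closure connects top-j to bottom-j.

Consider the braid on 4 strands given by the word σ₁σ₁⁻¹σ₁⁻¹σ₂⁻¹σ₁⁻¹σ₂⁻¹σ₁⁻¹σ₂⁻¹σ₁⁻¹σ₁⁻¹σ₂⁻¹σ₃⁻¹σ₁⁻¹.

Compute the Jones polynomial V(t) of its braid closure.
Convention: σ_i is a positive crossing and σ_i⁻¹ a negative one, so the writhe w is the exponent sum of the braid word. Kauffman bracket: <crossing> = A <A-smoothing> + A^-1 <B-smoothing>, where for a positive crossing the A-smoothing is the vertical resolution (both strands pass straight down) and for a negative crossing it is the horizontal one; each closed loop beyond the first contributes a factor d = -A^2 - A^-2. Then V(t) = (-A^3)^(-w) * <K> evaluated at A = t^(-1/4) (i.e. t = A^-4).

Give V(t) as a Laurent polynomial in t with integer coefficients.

t^-4 + t^-6 - t^-10

Derivation:
The presented braid s1 s1^-1 s1^-1 s2^-1 s1^-1 s2^-1 s1^-1 s2^-1 s1^-1 s1^-1 s2^-1 s3^-1 s1^-1 on 4 strands reduces by inverse Markov moves (closure unchanged at each step):
  Deconjugate: the word is γ·β·γ⁻¹ with γ = s1 (prefix) and γ⁻¹ = s1^-1 (suffix); strip both.
  Destabilize: the word has the form β·s3^-1 where s3^-1 occurs only as the final letter (β ∈ B_3); drop it and the last strand → 3 strands.
Reduced to β = s1^-1 s1^-1 s2^-1 s1^-1 s2^-1 s1^-1 s2^-1 s1^-1 s1^-1 s2^-1 on 3 strands, 10 crossings.
Compute on β:
Braid: s1^-1 s1^-1 s2^-1 s1^-1 s2^-1 s1^-1 s2^-1 s1^-1 s1^-1 s2^-1 on 3 strands, 10 crossings.
Writhe w = (#positive) - (#negative) = 0 - 10 = -10.
Computing the Kauffman bracket via state sum. There are 2^10 = 1024 states.
For each crossing: s=0 is the vertical smoothing, s=1 horizontal. Crossing k contributes A^(sign_k * (1 - 2*s_k)); loop factor d = -A^2 - A^-2.
Tabulate the states by total A-exponent and number of loops L (A-exp: L × count):
  A^10: L=3 ×1
  A^8: L=2 ×4, L=4 ×6
  A^6: L=1 ×4, L=3 ×30, L=5 ×11
  A^4: L=2 ×48, L=4 ×65, L=6 ×7
  A^2: L=1 ×24, L=3 ×140, L=5 ×45, L=7 ×1
  A^0: L=2 ×129, L=4 ×117, L=6 ×6
  A^-2: L=1 ×43, L=3 ×151, L=5 ×16
  A^-4: L=2 ×96, L=4 ×24
  A^-6: L=1 ×24, L=3 ×21
  A^-8: L=2 ×10
  A^-10: L=3 ×1
Each group contributes A^e * Σ count * d^(L-1):
Powers of d = -A^2 - A^-2: d^2 = A^4 + 2 + A^-4; d^3 = -A^6 - 3*A^2 - 3*A^-2 - A^-6; d^4 = A^8 + 4*A^4 + 6 + 4*A^-4 + A^-8; d^5 = -A^10 - 5*A^6 - 10*A^2 - 10*A^-2 - 5*A^-6 - A^-10; d^6 = A^12 + 6*A^8 + 15*A^4 + 20 + 15*A^-4 + 6*A^-8 + A^-12.
  A^10 * (d^2) = A^14 + 2*A^10 + A^6
  A^8 * (4*d + 6*d^3) = -6*A^14 - 22*A^10 - 22*A^6 - 6*A^2
  A^6 * (4 + 30*d^2 + 11*d^4) = 11*A^14 + 74*A^10 + 130*A^6 + 74*A^2 + 11*A^-2
  A^4 * (48*d + 65*d^3 + 7*d^5) = -7*A^14 - 100*A^10 - 313*A^6 - 313*A^2 - 100*A^-2 - 7*A^-6
  A^2 * (24 + 140*d^2 + 45*d^4 + d^6) = A^14 + 51*A^10 + 335*A^6 + 594*A^2 + 335*A^-2 + 51*A^-6 + A^-10
  A^0 * (129*d + 117*d^3 + 6*d^5) = -6*A^10 - 147*A^6 - 540*A^2 - 540*A^-2 - 147*A^-6 - 6*A^-10
  A^-2 * (43 + 151*d^2 + 16*d^4) = 16*A^6 + 215*A^2 + 441*A^-2 + 215*A^-6 + 16*A^-10
  A^-4 * (96*d + 24*d^3) = -24*A^2 - 168*A^-2 - 168*A^-6 - 24*A^-10
  A^-6 * (24 + 21*d^2) = 21*A^-2 + 66*A^-6 + 21*A^-10
  A^-8 * (10*d) = -10*A^-6 - 10*A^-10
  A^-10 * (d^2) = A^-6 + 2*A^-10 + A^-14
Summing the groups: <K> = -A^10 + A^-6 + A^-14
Normalise by the writhe: (-A^3)^(-w) = (-A^3)^(10) = A^30, so f(A) = A^30 * <K> = -A^40 + A^24 + A^16.
Substitute A = t^(-1/4), i.e. A^e → t^(-e/4): V(t) = t^-4 + t^-6 - t^-10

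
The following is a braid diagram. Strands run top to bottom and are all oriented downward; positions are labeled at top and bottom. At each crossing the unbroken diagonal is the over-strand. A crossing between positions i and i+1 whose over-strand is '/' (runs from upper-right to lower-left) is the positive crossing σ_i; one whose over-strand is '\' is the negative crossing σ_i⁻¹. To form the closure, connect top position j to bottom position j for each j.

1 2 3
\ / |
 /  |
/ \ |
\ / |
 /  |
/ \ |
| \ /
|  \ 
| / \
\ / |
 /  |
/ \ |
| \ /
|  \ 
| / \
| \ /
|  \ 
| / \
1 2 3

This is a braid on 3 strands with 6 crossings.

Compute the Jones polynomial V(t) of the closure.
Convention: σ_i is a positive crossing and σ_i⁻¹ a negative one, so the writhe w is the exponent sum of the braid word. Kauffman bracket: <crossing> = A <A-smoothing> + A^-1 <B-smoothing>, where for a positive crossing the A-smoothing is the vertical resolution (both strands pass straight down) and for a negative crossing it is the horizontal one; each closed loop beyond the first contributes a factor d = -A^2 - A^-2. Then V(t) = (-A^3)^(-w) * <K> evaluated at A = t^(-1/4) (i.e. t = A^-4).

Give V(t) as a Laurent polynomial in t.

-t^3 + 2*t^2 - 2*t + 3 - 2*t^-1 + 2*t^-2 - t^-3

Derivation:
Reading the diagram top to bottom ('/'-over between positions i,i+1 = s_i, '\'-over = s_i^-1): braid word = s1 s1 s2^-1 s1 s2^-1 s2^-1.
Braid: s1 s1 s2^-1 s1 s2^-1 s2^-1 on 3 strands, 6 crossings.
Writhe w = (#positive) - (#negative) = 3 - 3 = 0.
Computing the Kauffman bracket via state sum. There are 2^6 = 64 states.
Smooth each crossing (0=||, 1=⌣⌢); contribution A^(Σ sign_k(1-2s_k)) * d^(L-1).
Tabulate the states by total A-exponent and number of loops L (A-exp: L × count):
  A^6: L=4 ×1
  A^4: L=3 ×6
  A^2: L=2 ×14, L=4 ×1
  A^0: L=1 ×13, L=3 ×7
  A^-2: L=2 ×14, L=4 ×1
  A^-4: L=3 ×6
  A^-6: L=4 ×1
Each group contributes A^e * Σ count * d^(L-1):
Powers of d = -A^2 - A^-2: d^2 = A^4 + 2 + A^-4; d^3 = -A^6 - 3*A^2 - 3*A^-2 - A^-6.
  A^6 * (d^3) = -A^12 - 3*A^8 - 3*A^4 - 1
  A^4 * (6*d^2) = 6*A^8 + 12*A^4 + 6
  A^2 * (14*d + d^3) = -A^8 - 17*A^4 - 17 - A^-4
  A^0 * (13 + 7*d^2) = 7*A^4 + 27 + 7*A^-4
  A^-2 * (14*d + d^3) = -A^4 - 17 - 17*A^-4 - A^-8
  A^-4 * (6*d^2) = 6 + 12*A^-4 + 6*A^-8
  A^-6 * (d^3) = -1 - 3*A^-4 - 3*A^-8 - A^-12
Summing the groups: <K> = -A^12 + 2*A^8 - 2*A^4 + 3 - 2*A^-4 + 2*A^-8 - A^-12
Normalise by the writhe: (-A^3)^(-w) = (-A^3)^(0) = 1, so f(A) = 1 * <K> = -A^12 + 2*A^8 - 2*A^4 + 3 - 2*A^-4 + 2*A^-8 - A^-12.
Substitute A = t^(-1/4), i.e. A^e → t^(-e/4): V(t) = -t^3 + 2*t^2 - 2*t + 3 - 2*t^-1 + 2*t^-2 - t^-3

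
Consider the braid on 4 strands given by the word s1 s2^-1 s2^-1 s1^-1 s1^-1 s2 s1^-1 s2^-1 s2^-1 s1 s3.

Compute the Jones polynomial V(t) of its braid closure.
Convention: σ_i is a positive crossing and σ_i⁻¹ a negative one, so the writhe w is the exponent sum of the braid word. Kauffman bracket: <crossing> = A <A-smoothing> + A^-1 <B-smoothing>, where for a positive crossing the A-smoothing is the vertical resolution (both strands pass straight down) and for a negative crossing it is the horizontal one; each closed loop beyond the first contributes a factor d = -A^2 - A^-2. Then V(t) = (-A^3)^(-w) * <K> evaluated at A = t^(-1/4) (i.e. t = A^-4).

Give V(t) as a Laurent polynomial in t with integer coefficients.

The presented braid s1 s2^-1 s2^-1 s1^-1 s1^-1 s2 s1^-1 s2^-1 s2^-1 s1 s3 on 4 strands reduces by inverse Markov moves (closure unchanged at each step):
  Destabilize: the word has the form β·s3 where s3 occurs only as the final letter (β ∈ B_3); drop it and the last strand → 3 strands.
Reduced to β = s1 s2^-1 s2^-1 s1^-1 s1^-1 s2 s1^-1 s2^-1 s2^-1 s1 on 3 strands, 10 crossings.
Compute on β:
Braid: s1 s2^-1 s2^-1 s1^-1 s1^-1 s2 s1^-1 s2^-1 s2^-1 s1 on 3 strands, 10 crossings.
Writhe w = (#positive) - (#negative) = 3 - 7 = -4.
Computing the Kauffman bracket via state sum. There are 2^10 = 1024 states.
For each crossing: s=0 is the vertical smoothing, s=1 horizontal. Crossing k contributes A^(sign_k * (1 - 2*s_k)); loop factor d = -A^2 - A^-2.
Tabulate the states by total A-exponent and number of loops L (A-exp: L × count):
  A^10: L=6 ×1
  A^8: L=5 ×10
  A^6: L=4 ×43, L=6 ×2
  A^4: L=3 ×98, L=5 ×22
  A^2: L=2 ×118, L=4 ×88, L=6 ×4
  A^0: L=1 ×60, L=3 ×162, L=5 ×30
  A^-2: L=2 ×128, L=4 ×79, L=6 ×3
  A^-4: L=1 ×23, L=3 ×84, L=5 ×13
  A^-6: L=2 ×27, L=4 ×18
  A^-8: L=1 ×2, L=3 ×8
  A^-10: L=2 ×1
Each group contributes A^e * Σ count * d^(L-1):
Powers of d = -A^2 - A^-2: d^2 = A^4 + 2 + A^-4; d^3 = -A^6 - 3*A^2 - 3*A^-2 - A^-6; d^4 = A^8 + 4*A^4 + 6 + 4*A^-4 + A^-8; d^5 = -A^10 - 5*A^6 - 10*A^2 - 10*A^-2 - 5*A^-6 - A^-10.
  A^10 * (d^5) = -A^20 - 5*A^16 - 10*A^12 - 10*A^8 - 5*A^4 - 1
  A^8 * (10*d^4) = 10*A^16 + 40*A^12 + 60*A^8 + 40*A^4 + 10
  A^6 * (43*d^3 + 2*d^5) = -2*A^16 - 53*A^12 - 149*A^8 - 149*A^4 - 53 - 2*A^-4
  A^4 * (98*d^2 + 22*d^4) = 22*A^12 + 186*A^8 + 328*A^4 + 186 + 22*A^-4
  A^2 * (118*d + 88*d^3 + 4*d^5) = -4*A^12 - 108*A^8 - 422*A^4 - 422 - 108*A^-4 - 4*A^-8
  A^0 * (60 + 162*d^2 + 30*d^4) = 30*A^8 + 282*A^4 + 564 + 282*A^-4 + 30*A^-8
  A^-2 * (128*d + 79*d^3 + 3*d^5) = -3*A^8 - 94*A^4 - 395 - 395*A^-4 - 94*A^-8 - 3*A^-12
  A^-4 * (23 + 84*d^2 + 13*d^4) = 13*A^4 + 136 + 269*A^-4 + 136*A^-8 + 13*A^-12
  A^-6 * (27*d + 18*d^3) = -18 - 81*A^-4 - 81*A^-8 - 18*A^-12
  A^-8 * (2 + 8*d^2) = 8*A^-4 + 18*A^-8 + 8*A^-12
  A^-10 * (d) = -A^-8 - A^-12
Summing the groups: <K> = -A^20 + 3*A^16 - 5*A^12 + 6*A^8 - 7*A^4 + 7 - 5*A^-4 + 4*A^-8 - A^-12
Normalise by the writhe: (-A^3)^(-w) = (-A^3)^(4) = A^12, so f(A) = A^12 * <K> = -A^32 + 3*A^28 - 5*A^24 + 6*A^20 - 7*A^16 + 7*A^12 - 5*A^8 + 4*A^4 - 1.
Substitute A = t^(-1/4), i.e. A^e → t^(-e/4): V(t) = -1 + 4*t^-1 - 5*t^-2 + 7*t^-3 - 7*t^-4 + 6*t^-5 - 5*t^-6 + 3*t^-7 - t^-8

Answer: -1 + 4*t^-1 - 5*t^-2 + 7*t^-3 - 7*t^-4 + 6*t^-5 - 5*t^-6 + 3*t^-7 - t^-8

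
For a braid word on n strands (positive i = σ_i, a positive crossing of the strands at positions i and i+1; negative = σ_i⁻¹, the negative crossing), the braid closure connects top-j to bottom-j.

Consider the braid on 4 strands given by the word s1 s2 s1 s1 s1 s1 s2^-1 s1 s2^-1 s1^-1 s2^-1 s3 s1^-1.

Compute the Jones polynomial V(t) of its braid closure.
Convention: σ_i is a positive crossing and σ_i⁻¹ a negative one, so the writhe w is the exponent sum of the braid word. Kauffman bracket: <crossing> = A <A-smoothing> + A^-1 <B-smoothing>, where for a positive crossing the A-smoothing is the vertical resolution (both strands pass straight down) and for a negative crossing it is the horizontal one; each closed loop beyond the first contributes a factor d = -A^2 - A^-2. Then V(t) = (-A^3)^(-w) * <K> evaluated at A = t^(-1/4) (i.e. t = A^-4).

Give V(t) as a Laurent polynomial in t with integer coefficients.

t^5 - 2*t^4 + 2*t^3 - 2*t^2 + 2*t - 1 + t^-1

Derivation:
The presented braid s1 s2 s1 s1 s1 s1 s2^-1 s1 s2^-1 s1^-1 s2^-1 s3 s1^-1 on 4 strands reduces by inverse Markov moves (closure unchanged at each step):
  Deconjugate: the word is γ·β·γ⁻¹ with γ = s1 (prefix) and γ⁻¹ = s1^-1 (suffix); strip both.
  Destabilize: the word has the form β·s3 where s3 occurs only as the final letter (β ∈ B_3); drop it and the last strand → 3 strands.
  Deconjugate: the word is γ·β·γ⁻¹ with γ = s2 s1 (prefix) and γ⁻¹ = s1^-1 s2^-1 (suffix); strip both.
Reduced to β = s1 s1 s1 s2^-1 s1 s2^-1 on 3 strands, 6 crossings.
Compute on β:
Braid: s1 s1 s1 s2^-1 s1 s2^-1 on 3 strands, 6 crossings.
Writhe w = (#positive) - (#negative) = 4 - 2 = 2.
Computing the Kauffman bracket via state sum. There are 2^6 = 64 states.
Each crossing splits two ways (0=vertical, 1=horizontal). The state's weight is A^(#A-smoothings - #B-smoothings) * d^(loops - 1).
Tabulate the states by total A-exponent and number of loops L (A-exp: L × count):
  A^6: L=3 ×1
  A^4: L=2 ×6
  A^2: L=1 ×11, L=3 ×4
  A^0: L=2 ×19, L=4 ×1
  A^-2: L=3 ×15
  A^-4: L=4 ×6
  A^-6: L=5 ×1
Each group contributes A^e * Σ count * d^(L-1):
Powers of d = -A^2 - A^-2: d^2 = A^4 + 2 + A^-4; d^3 = -A^6 - 3*A^2 - 3*A^-2 - A^-6; d^4 = A^8 + 4*A^4 + 6 + 4*A^-4 + A^-8.
  A^6 * (d^2) = A^10 + 2*A^6 + A^2
  A^4 * (6*d) = -6*A^6 - 6*A^2
  A^2 * (11 + 4*d^2) = 4*A^6 + 19*A^2 + 4*A^-2
  A^0 * (19*d + d^3) = -A^6 - 22*A^2 - 22*A^-2 - A^-6
  A^-2 * (15*d^2) = 15*A^2 + 30*A^-2 + 15*A^-6
  A^-4 * (6*d^3) = -6*A^2 - 18*A^-2 - 18*A^-6 - 6*A^-10
  A^-6 * (d^4) = A^2 + 4*A^-2 + 6*A^-6 + 4*A^-10 + A^-14
Summing the groups: <K> = A^10 - A^6 + 2*A^2 - 2*A^-2 + 2*A^-6 - 2*A^-10 + A^-14
Normalise by the writhe: (-A^3)^(-w) = (-A^3)^(-2) = A^-6, so f(A) = A^-6 * <K> = A^4 - 1 + 2*A^-4 - 2*A^-8 + 2*A^-12 - 2*A^-16 + A^-20.
Substitute A = t^(-1/4), i.e. A^e → t^(-e/4): V(t) = t^5 - 2*t^4 + 2*t^3 - 2*t^2 + 2*t - 1 + t^-1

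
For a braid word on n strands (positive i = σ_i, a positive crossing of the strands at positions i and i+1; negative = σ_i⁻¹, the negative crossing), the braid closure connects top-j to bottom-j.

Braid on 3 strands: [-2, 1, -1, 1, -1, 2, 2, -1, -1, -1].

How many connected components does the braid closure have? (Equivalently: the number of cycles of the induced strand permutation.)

1

Derivation:
Track the strand permutation on 3 strands, starting from identity.
  step 1: s2^-1 swaps positions 2,3 -> [1 3 2]
  step 2: s1 swaps positions 1,2 -> [3 1 2]
  step 3: s1^-1 swaps positions 1,2 -> [1 3 2]
  step 4: s1 swaps positions 1,2 -> [3 1 2]
  step 5: s1^-1 swaps positions 1,2 -> [1 3 2]
  step 6: s2 swaps positions 2,3 -> [1 2 3]
  step 7: s2 swaps positions 2,3 -> [1 3 2]
  step 8: s1^-1 swaps positions 1,2 -> [3 1 2]
  step 9: s1^-1 swaps positions 1,2 -> [1 3 2]
  step 10: s1^-1 swaps positions 1,2 -> [3 1 2]
Final permutation (position -> original strand): [3 1 2]
Closure components = cycle count of this permutation = 1.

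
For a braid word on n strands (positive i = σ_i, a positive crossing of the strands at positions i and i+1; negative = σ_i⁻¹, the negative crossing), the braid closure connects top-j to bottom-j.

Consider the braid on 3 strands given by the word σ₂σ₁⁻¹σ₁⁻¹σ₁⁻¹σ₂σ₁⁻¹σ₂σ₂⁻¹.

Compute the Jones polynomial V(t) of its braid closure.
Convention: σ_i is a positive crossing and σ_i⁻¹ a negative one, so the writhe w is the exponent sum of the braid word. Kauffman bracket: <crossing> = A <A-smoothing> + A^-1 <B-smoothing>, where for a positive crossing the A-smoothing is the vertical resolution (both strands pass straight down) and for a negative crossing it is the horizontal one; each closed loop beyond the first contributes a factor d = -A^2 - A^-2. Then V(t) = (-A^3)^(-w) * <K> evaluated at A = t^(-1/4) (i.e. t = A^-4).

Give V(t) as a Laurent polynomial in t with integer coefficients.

t - 1 + 2*t^-1 - 2*t^-2 + 2*t^-3 - 2*t^-4 + t^-5

Derivation:
The presented braid s2 s1^-1 s1^-1 s1^-1 s2 s1^-1 s2 s2^-1 on 3 strands reduces by inverse Markov moves (closure unchanged at each step):
  Deconjugate: the word is γ·β·γ⁻¹ with γ = s2 (prefix) and γ⁻¹ = s2^-1 (suffix); strip both.
Reduced to β = s1^-1 s1^-1 s1^-1 s2 s1^-1 s2 on 3 strands, 6 crossings.
Compute on β:
Braid: s1^-1 s1^-1 s1^-1 s2 s1^-1 s2 on 3 strands, 6 crossings.
Writhe w = (#positive) - (#negative) = 2 - 4 = -2.
State-sum expansion of <K>. There are 2^6 = 64 states.
For each crossing: s=0 is the vertical smoothing, s=1 horizontal. Crossing k contributes A^(sign_k * (1 - 2*s_k)); loop factor d = -A^2 - A^-2.
Tabulate the states by total A-exponent and number of loops L (A-exp: L × count):
  A^6: L=5 ×1
  A^4: L=4 ×6
  A^2: L=3 ×15
  A^0: L=2 ×19, L=4 ×1
  A^-2: L=1 ×11, L=3 ×4
  A^-4: L=2 ×6
  A^-6: L=3 ×1
Each group contributes A^e * Σ count * d^(L-1):
Powers of d = -A^2 - A^-2: d^2 = A^4 + 2 + A^-4; d^3 = -A^6 - 3*A^2 - 3*A^-2 - A^-6; d^4 = A^8 + 4*A^4 + 6 + 4*A^-4 + A^-8.
  A^6 * (d^4) = A^14 + 4*A^10 + 6*A^6 + 4*A^2 + A^-2
  A^4 * (6*d^3) = -6*A^10 - 18*A^6 - 18*A^2 - 6*A^-2
  A^2 * (15*d^2) = 15*A^6 + 30*A^2 + 15*A^-2
  A^0 * (19*d + d^3) = -A^6 - 22*A^2 - 22*A^-2 - A^-6
  A^-2 * (11 + 4*d^2) = 4*A^2 + 19*A^-2 + 4*A^-6
  A^-4 * (6*d) = -6*A^-2 - 6*A^-6
  A^-6 * (d^2) = A^-2 + 2*A^-6 + A^-10
Summing the groups: <K> = A^14 - 2*A^10 + 2*A^6 - 2*A^2 + 2*A^-2 - A^-6 + A^-10
Normalise by the writhe: (-A^3)^(-w) = (-A^3)^(2) = A^6, so f(A) = A^6 * <K> = A^20 - 2*A^16 + 2*A^12 - 2*A^8 + 2*A^4 - 1 + A^-4.
Substitute A = t^(-1/4), i.e. A^e → t^(-e/4): V(t) = t - 1 + 2*t^-1 - 2*t^-2 + 2*t^-3 - 2*t^-4 + t^-5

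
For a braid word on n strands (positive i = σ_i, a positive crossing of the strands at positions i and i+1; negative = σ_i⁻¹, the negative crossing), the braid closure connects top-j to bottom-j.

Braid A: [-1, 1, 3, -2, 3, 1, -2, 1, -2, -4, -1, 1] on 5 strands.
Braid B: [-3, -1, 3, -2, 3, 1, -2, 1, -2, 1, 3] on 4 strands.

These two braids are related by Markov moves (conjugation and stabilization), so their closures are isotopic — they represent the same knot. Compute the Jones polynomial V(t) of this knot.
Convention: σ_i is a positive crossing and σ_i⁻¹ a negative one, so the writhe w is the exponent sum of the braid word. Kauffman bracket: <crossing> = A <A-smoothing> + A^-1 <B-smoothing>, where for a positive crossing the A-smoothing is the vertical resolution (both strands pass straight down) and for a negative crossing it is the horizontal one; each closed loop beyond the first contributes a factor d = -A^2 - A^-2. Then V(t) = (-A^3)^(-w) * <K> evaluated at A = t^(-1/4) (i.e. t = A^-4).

Markov-equivalent braids have isotopic closures, hence identical knot invariants. Strip the Markov moves from each word to reach a common short braid β, then compute V(t) once on β.
Braid A: s1^-1 s1 s3 s2^-1 s3 s1 s2^-1 s1 s2^-1 s4^-1 s1^-1 s1 on 5 strands reduces by inverse Markov moves (closure unchanged at each step):
  Deconjugate: the word is γ·β·γ⁻¹ with γ = s1^-1 s1 (prefix) and γ⁻¹ = s1^-1 s1 (suffix); strip both.
  Destabilize: the word has the form β·s4^-1 where s4^-1 occurs only as the final letter (β ∈ B_4); drop it and the last strand → 4 strands.
Reduced to β = s3 s2^-1 s3 s1 s2^-1 s1 s2^-1 on 4 strands, 7 crossings.
Braid B: s3^-1 s1^-1 s3 s2^-1 s3 s1 s2^-1 s1 s2^-1 s1 s3 on 4 strands reduces by inverse Markov moves (closure unchanged at each step):
  Deconjugate: the word is γ·β·γ⁻¹ with γ = s3^-1 s1^-1 (prefix) and γ⁻¹ = s1 s3 (suffix); strip both.
Reduced to β = s3 s2^-1 s3 s1 s2^-1 s1 s2^-1 on 4 strands, 7 crossings.
Both give the same β = s3 s2^-1 s3 s1 s2^-1 s1 s2^-1 on 4 strands, so one state sum suffices:
Braid: s3 s2^-1 s3 s1 s2^-1 s1 s2^-1 on 4 strands, 7 crossings.
Writhe w = (#positive) - (#negative) = 4 - 3 = 1.
Enumerate smoothing states for the bracket polynomial. There are 2^7 = 128 states.
For each crossing: s=0 is the vertical smoothing, s=1 horizontal. Crossing k contributes A^(sign_k * (1 - 2*s_k)); loop factor d = -A^2 - A^-2.
Tabulate the states by total A-exponent and number of loops L (A-exp: L × count):
  A^7: L=5 ×1
  A^5: L=4 ×7
  A^3: L=3 ×21
  A^1: L=2 ×32, L=4 ×3
  A^-1: L=1 ×21, L=3 ×14
  A^-3: L=2 ×19, L=4 ×2
  A^-5: L=3 ×7
  A^-7: L=4 ×1
Each group contributes A^e * Σ count * d^(L-1):
Powers of d = -A^2 - A^-2: d^2 = A^4 + 2 + A^-4; d^3 = -A^6 - 3*A^2 - 3*A^-2 - A^-6; d^4 = A^8 + 4*A^4 + 6 + 4*A^-4 + A^-8.
  A^7 * (d^4) = A^15 + 4*A^11 + 6*A^7 + 4*A^3 + A^-1
  A^5 * (7*d^3) = -7*A^11 - 21*A^7 - 21*A^3 - 7*A^-1
  A^3 * (21*d^2) = 21*A^7 + 42*A^3 + 21*A^-1
  A^1 * (32*d + 3*d^3) = -3*A^7 - 41*A^3 - 41*A^-1 - 3*A^-5
  A^-1 * (21 + 14*d^2) = 14*A^3 + 49*A^-1 + 14*A^-5
  A^-3 * (19*d + 2*d^3) = -2*A^3 - 25*A^-1 - 25*A^-5 - 2*A^-9
  A^-5 * (7*d^2) = 7*A^-1 + 14*A^-5 + 7*A^-9
  A^-7 * (d^3) = -A^-1 - 3*A^-5 - 3*A^-9 - A^-13
Summing the groups: <K> = A^15 - 3*A^11 + 3*A^7 - 4*A^3 + 4*A^-1 - 3*A^-5 + 2*A^-9 - A^-13
Normalise by the writhe: (-A^3)^(-w) = (-A^3)^(-1) = -A^-3, so f(A) = -A^-3 * <K> = -A^12 + 3*A^8 - 3*A^4 + 4 - 4*A^-4 + 3*A^-8 - 2*A^-12 + A^-16.
Substitute A = t^(-1/4), i.e. A^e → t^(-e/4): V(t) = t^4 - 2*t^3 + 3*t^2 - 4*t + 4 - 3*t^-1 + 3*t^-2 - t^-3

Answer: t^4 - 2*t^3 + 3*t^2 - 4*t + 4 - 3*t^-1 + 3*t^-2 - t^-3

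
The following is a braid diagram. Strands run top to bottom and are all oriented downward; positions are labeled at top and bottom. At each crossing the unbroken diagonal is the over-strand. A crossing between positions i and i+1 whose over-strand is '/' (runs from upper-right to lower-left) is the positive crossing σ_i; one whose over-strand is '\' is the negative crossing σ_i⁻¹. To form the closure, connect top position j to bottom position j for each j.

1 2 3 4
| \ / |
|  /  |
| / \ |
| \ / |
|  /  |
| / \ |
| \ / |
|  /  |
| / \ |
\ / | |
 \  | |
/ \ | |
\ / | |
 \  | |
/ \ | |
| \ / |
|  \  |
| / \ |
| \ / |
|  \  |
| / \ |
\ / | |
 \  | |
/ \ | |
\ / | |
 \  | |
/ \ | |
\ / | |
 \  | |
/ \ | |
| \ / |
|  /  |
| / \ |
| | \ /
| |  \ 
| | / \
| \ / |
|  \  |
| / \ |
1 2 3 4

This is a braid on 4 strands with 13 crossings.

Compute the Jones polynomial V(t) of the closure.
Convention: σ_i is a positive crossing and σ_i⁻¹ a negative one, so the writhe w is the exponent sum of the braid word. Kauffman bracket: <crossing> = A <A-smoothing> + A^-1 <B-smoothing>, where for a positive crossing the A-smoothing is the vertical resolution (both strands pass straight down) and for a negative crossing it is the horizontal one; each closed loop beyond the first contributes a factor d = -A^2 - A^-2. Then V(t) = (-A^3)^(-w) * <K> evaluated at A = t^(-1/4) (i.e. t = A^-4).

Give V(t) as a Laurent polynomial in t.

-1 + 3*t^-1 - 4*t^-2 + 6*t^-3 - 5*t^-4 + 5*t^-5 - 4*t^-6 + 2*t^-7 - t^-8

Derivation:
Reading the diagram top to bottom ('/'-over between positions i,i+1 = s_i, '\'-over = s_i^-1): braid word = s2 s2 s2 s1^-1 s1^-1 s2^-1 s2^-1 s1^-1 s1^-1 s1^-1 s2 s3^-1 s2^-1.
The presented braid s2 s2 s2 s1^-1 s1^-1 s2^-1 s2^-1 s1^-1 s1^-1 s1^-1 s2 s3^-1 s2^-1 on 4 strands reduces by inverse Markov moves (closure unchanged at each step):
  Deconjugate: the word is γ·β·γ⁻¹ with γ = s2 (prefix) and γ⁻¹ = s2^-1 (suffix); strip both.
  Destabilize: the word has the form β·s3^-1 where s3^-1 occurs only as the final letter (β ∈ B_3); drop it and the last strand → 3 strands.
Reduced to β = s2 s2 s1^-1 s1^-1 s2^-1 s2^-1 s1^-1 s1^-1 s1^-1 s2 on 3 strands, 10 crossings.
Compute on β:
Braid: s2 s2 s1^-1 s1^-1 s2^-1 s2^-1 s1^-1 s1^-1 s1^-1 s2 on 3 strands, 10 crossings.
Writhe w = (#positive) - (#negative) = 3 - 7 = -4.
Enumerate smoothing states for the bracket polynomial. There are 2^10 = 1024 states.
Smooth each crossing (0=||, 1=⌣⌢); contribution A^(Σ sign_k(1-2s_k)) * d^(L-1).
Tabulate the states by total A-exponent and number of loops L (A-exp: L × count):
  A^10: L=6 ×1
  A^8: L=5 ×10
  A^6: L=4 ×41, L=6 ×4
  A^4: L=3 ×87, L=5 ×32, L=7 ×1
  A^2: L=2 ×97, L=4 ×100, L=6 ×13
  A^0: L=1 ×46, L=3 ×152, L=5 ×52, L=7 ×2
  A^-2: L=2 ×103, L=4 ×96, L=6 ×11
  A^-4: L=1 ×15, L=3 ×79, L=5 ×26
  A^-6: L=2 ×18, L=4 ×26, L=6 ×1
  A^-8: L=3 ×8, L=5 ×2
  A^-10: L=4 ×1
Each group contributes A^e * Σ count * d^(L-1):
Powers of d = -A^2 - A^-2: d^2 = A^4 + 2 + A^-4; d^3 = -A^6 - 3*A^2 - 3*A^-2 - A^-6; d^4 = A^8 + 4*A^4 + 6 + 4*A^-4 + A^-8; d^5 = -A^10 - 5*A^6 - 10*A^2 - 10*A^-2 - 5*A^-6 - A^-10; d^6 = A^12 + 6*A^8 + 15*A^4 + 20 + 15*A^-4 + 6*A^-8 + A^-12.
  A^10 * (d^5) = -A^20 - 5*A^16 - 10*A^12 - 10*A^8 - 5*A^4 - 1
  A^8 * (10*d^4) = 10*A^16 + 40*A^12 + 60*A^8 + 40*A^4 + 10
  A^6 * (41*d^3 + 4*d^5) = -4*A^16 - 61*A^12 - 163*A^8 - 163*A^4 - 61 - 4*A^-4
  A^4 * (87*d^2 + 32*d^4 + d^6) = A^16 + 38*A^12 + 230*A^8 + 386*A^4 + 230 + 38*A^-4 + A^-8
  A^2 * (97*d + 100*d^3 + 13*d^5) = -13*A^12 - 165*A^8 - 527*A^4 - 527 - 165*A^-4 - 13*A^-8
  A^0 * (46 + 152*d^2 + 52*d^4 + 2*d^6) = 2*A^12 + 64*A^8 + 390*A^4 + 702 + 390*A^-4 + 64*A^-8 + 2*A^-12
  A^-2 * (103*d + 96*d^3 + 11*d^5) = -11*A^8 - 151*A^4 - 501 - 501*A^-4 - 151*A^-8 - 11*A^-12
  A^-4 * (15 + 79*d^2 + 26*d^4) = 26*A^4 + 183 + 329*A^-4 + 183*A^-8 + 26*A^-12
  A^-6 * (18*d + 26*d^3 + d^5) = -A^4 - 31 - 106*A^-4 - 106*A^-8 - 31*A^-12 - A^-16
  A^-8 * (8*d^2 + 2*d^4) = 2 + 16*A^-4 + 28*A^-8 + 16*A^-12 + 2*A^-16
  A^-10 * (d^3) = -A^-4 - 3*A^-8 - 3*A^-12 - A^-16
Summing the groups: <K> = -A^20 + 2*A^16 - 4*A^12 + 5*A^8 - 5*A^4 + 6 - 4*A^-4 + 3*A^-8 - A^-12
Normalise by the writhe: (-A^3)^(-w) = (-A^3)^(4) = A^12, so f(A) = A^12 * <K> = -A^32 + 2*A^28 - 4*A^24 + 5*A^20 - 5*A^16 + 6*A^12 - 4*A^8 + 3*A^4 - 1.
Substitute A = t^(-1/4), i.e. A^e → t^(-e/4): V(t) = -1 + 3*t^-1 - 4*t^-2 + 6*t^-3 - 5*t^-4 + 5*t^-5 - 4*t^-6 + 2*t^-7 - t^-8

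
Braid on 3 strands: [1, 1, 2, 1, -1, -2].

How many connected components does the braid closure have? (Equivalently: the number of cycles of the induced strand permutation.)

Track the strand permutation on 3 strands, starting from identity.
  step 1: s1 swaps positions 1,2 -> [2 1 3]
  step 2: s1 swaps positions 1,2 -> [1 2 3]
  step 3: s2 swaps positions 2,3 -> [1 3 2]
  step 4: s1 swaps positions 1,2 -> [3 1 2]
  step 5: s1^-1 swaps positions 1,2 -> [1 3 2]
  step 6: s2^-1 swaps positions 2,3 -> [1 2 3]
Final permutation (position -> original strand): [1 2 3]
Closure components = cycle count of this permutation = 3.

Answer: 3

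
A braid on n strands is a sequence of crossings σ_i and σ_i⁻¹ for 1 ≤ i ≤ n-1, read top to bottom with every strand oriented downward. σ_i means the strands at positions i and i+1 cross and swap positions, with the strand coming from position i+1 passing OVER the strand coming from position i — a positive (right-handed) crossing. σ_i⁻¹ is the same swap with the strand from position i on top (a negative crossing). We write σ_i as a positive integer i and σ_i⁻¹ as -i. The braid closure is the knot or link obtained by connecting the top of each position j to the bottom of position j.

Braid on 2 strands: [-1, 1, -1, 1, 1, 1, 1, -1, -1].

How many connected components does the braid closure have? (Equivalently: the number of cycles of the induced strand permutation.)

Track the strand permutation on 2 strands, starting from identity.
  step 1: s1^-1 swaps positions 1,2 -> [2 1]
  step 2: s1 swaps positions 1,2 -> [1 2]
  step 3: s1^-1 swaps positions 1,2 -> [2 1]
  step 4: s1 swaps positions 1,2 -> [1 2]
  step 5: s1 swaps positions 1,2 -> [2 1]
  step 6: s1 swaps positions 1,2 -> [1 2]
  step 7: s1 swaps positions 1,2 -> [2 1]
  step 8: s1^-1 swaps positions 1,2 -> [1 2]
  step 9: s1^-1 swaps positions 1,2 -> [2 1]
Final permutation (position -> original strand): [2 1]
Closure components = cycle count of this permutation = 1.

Answer: 1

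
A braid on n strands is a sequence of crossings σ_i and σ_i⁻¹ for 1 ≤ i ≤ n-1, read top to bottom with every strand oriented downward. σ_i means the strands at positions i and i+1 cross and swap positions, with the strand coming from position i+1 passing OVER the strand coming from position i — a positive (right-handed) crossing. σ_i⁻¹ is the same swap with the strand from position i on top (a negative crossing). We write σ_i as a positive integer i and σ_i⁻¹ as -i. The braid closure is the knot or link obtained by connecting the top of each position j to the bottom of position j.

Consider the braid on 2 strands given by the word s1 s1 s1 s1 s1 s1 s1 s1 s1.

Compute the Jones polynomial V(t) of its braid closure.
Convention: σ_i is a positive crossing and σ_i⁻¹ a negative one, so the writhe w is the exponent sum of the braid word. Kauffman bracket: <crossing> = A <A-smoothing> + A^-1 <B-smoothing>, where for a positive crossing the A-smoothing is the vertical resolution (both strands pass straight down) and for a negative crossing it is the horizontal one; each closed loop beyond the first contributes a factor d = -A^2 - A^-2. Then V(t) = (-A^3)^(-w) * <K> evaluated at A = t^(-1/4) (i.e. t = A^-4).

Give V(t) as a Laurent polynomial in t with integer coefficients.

-t^13 + t^12 - t^11 + t^10 - t^9 + t^8 - t^7 + t^6 + t^4

Derivation:
Braid: s1 s1 s1 s1 s1 s1 s1 s1 s1 on 2 strands, 9 crossings.
Writhe w = (#positive) - (#negative) = 9 - 0 = 9.
State-sum expansion of <K>. There are 2^9 = 512 states.
Smooth each crossing (0=||, 1=⌣⌢); contribution A^(Σ sign_k(1-2s_k)) * d^(L-1).
Tabulate the states by total A-exponent and number of loops L (A-exp: L × count):
  A^9: L=2 ×1
  A^7: L=1 ×9
  A^5: L=2 ×36
  A^3: L=3 ×84
  A^1: L=4 ×126
  A^-1: L=5 ×126
  A^-3: L=6 ×84
  A^-5: L=7 ×36
  A^-7: L=8 ×9
  A^-9: L=9 ×1
Each group contributes A^e * Σ count * d^(L-1):
Powers of d = -A^2 - A^-2: d^2 = A^4 + 2 + A^-4; d^3 = -A^6 - 3*A^2 - 3*A^-2 - A^-6; d^4 = A^8 + 4*A^4 + 6 + 4*A^-4 + A^-8; d^5 = -A^10 - 5*A^6 - 10*A^2 - 10*A^-2 - 5*A^-6 - A^-10; d^6 = A^12 + 6*A^8 + 15*A^4 + 20 + 15*A^-4 + 6*A^-8 + A^-12; d^7 = -A^14 - 7*A^10 - 21*A^6 - 35*A^2 - 35*A^-2 - 21*A^-6 - 7*A^-10 - A^-14; d^8 = A^16 + 8*A^12 + 28*A^8 + 56*A^4 + 70 + 56*A^-4 + 28*A^-8 + 8*A^-12 + A^-16.
  A^9 * (d) = -A^11 - A^7
  A^7 * (9) = 9*A^7
  A^5 * (36*d) = -36*A^7 - 36*A^3
  A^3 * (84*d^2) = 84*A^7 + 168*A^3 + 84*A^-1
  A^1 * (126*d^3) = -126*A^7 - 378*A^3 - 378*A^-1 - 126*A^-5
  A^-1 * (126*d^4) = 126*A^7 + 504*A^3 + 756*A^-1 + 504*A^-5 + 126*A^-9
  A^-3 * (84*d^5) = -84*A^7 - 420*A^3 - 840*A^-1 - 840*A^-5 - 420*A^-9 - 84*A^-13
  A^-5 * (36*d^6) = 36*A^7 + 216*A^3 + 540*A^-1 + 720*A^-5 + 540*A^-9 + 216*A^-13 + 36*A^-17
  A^-7 * (9*d^7) = -9*A^7 - 63*A^3 - 189*A^-1 - 315*A^-5 - 315*A^-9 - 189*A^-13 - 63*A^-17 - 9*A^-21
  A^-9 * (d^8) = A^7 + 8*A^3 + 28*A^-1 + 56*A^-5 + 70*A^-9 + 56*A^-13 + 28*A^-17 + 8*A^-21 + A^-25
Summing the groups: <K> = -A^11 - A^3 + A^-1 - A^-5 + A^-9 - A^-13 + A^-17 - A^-21 + A^-25
Normalise by the writhe: (-A^3)^(-w) = (-A^3)^(-9) = -A^-27, so f(A) = -A^-27 * <K> = A^-16 + A^-24 - A^-28 + A^-32 - A^-36 + A^-40 - A^-44 + A^-48 - A^-52.
Substitute A = t^(-1/4), i.e. A^e → t^(-e/4): V(t) = -t^13 + t^12 - t^11 + t^10 - t^9 + t^8 - t^7 + t^6 + t^4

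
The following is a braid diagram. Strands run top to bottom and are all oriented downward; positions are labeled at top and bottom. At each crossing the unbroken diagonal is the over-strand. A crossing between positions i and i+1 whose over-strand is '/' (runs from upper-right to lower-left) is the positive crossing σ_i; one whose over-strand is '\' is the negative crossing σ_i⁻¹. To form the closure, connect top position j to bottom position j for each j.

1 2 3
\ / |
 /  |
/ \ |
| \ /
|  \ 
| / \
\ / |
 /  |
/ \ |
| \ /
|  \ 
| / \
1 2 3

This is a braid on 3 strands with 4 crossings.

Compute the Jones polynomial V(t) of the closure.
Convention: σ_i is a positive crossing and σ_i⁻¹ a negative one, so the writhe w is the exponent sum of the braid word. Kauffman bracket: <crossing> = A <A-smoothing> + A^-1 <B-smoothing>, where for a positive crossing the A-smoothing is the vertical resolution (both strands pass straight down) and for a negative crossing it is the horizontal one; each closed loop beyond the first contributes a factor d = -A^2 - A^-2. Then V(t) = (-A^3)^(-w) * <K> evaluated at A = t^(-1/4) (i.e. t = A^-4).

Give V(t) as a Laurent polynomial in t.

t^2 - t + 1 - t^-1 + t^-2

Derivation:
Reading the diagram top to bottom ('/'-over between positions i,i+1 = s_i, '\'-over = s_i^-1): braid word = s1 s2^-1 s1 s2^-1.
Braid: s1 s2^-1 s1 s2^-1 on 3 strands, 4 crossings.
Writhe w = (#positive) - (#negative) = 2 - 2 = 0.
State-sum expansion of <K>. There are 2^4 = 16 states.
For each crossing: s=0 is the vertical smoothing, s=1 horizontal. Crossing k contributes A^(sign_k * (1 - 2*s_k)); loop factor d = -A^2 - A^-2.
  state 0000: A-exp=+0, loops=3, term = A^0 * d^2
  state 0001: A-exp=+2, loops=2, term = A^2 * d^1
  state 0010: A-exp=-2, loops=2, term = A^-2 * d^1
  state 0011: A-exp=+0, loops=1, term = A^0 * d^0
  state 0100: A-exp=+2, loops=2, term = A^2 * d^1
  state 0101: A-exp=+4, loops=3, term = A^4 * d^2
  state 0110: A-exp=+0, loops=1, term = A^0 * d^0
  state 0111: A-exp=+2, loops=2, term = A^2 * d^1
  state 1000: A-exp=-2, loops=2, term = A^-2 * d^1
  state 1001: A-exp=+0, loops=1, term = A^0 * d^0
  state 1010: A-exp=-4, loops=3, term = A^-4 * d^2
  state 1011: A-exp=-2, loops=2, term = A^-2 * d^1
  state 1100: A-exp=+0, loops=1, term = A^0 * d^0
  state 1101: A-exp=+2, loops=2, term = A^2 * d^1
  state 1110: A-exp=-2, loops=2, term = A^-2 * d^1
  state 1111: A-exp=+0, loops=1, term = A^0 * d^0
Collect the terms by A-exponent (count of states per loop number):
Powers of d = -A^2 - A^-2: d^2 = A^4 + 2 + A^-4.
  A^4 * (d^2) = A^8 + 2*A^4 + 1
  A^2 * (4*d) = -4*A^4 - 4
  A^0 * (5 + d^2) = A^4 + 7 + A^-4
  A^-2 * (4*d) = -4 - 4*A^-4
  A^-4 * (d^2) = 1 + 2*A^-4 + A^-8
Summing the groups: <K> = A^8 - A^4 + 1 - A^-4 + A^-8
Normalise by the writhe: (-A^3)^(-w) = (-A^3)^(0) = 1, so f(A) = 1 * <K> = A^8 - A^4 + 1 - A^-4 + A^-8.
Substitute A = t^(-1/4), i.e. A^e → t^(-e/4): V(t) = t^2 - t + 1 - t^-1 + t^-2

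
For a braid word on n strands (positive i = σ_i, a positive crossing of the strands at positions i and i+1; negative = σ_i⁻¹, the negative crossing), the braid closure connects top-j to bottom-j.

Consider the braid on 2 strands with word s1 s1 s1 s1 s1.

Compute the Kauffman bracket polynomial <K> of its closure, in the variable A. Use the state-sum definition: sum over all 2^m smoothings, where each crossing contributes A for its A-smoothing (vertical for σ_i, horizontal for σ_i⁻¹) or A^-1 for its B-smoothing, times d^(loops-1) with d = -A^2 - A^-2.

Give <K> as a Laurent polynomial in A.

Braid: s1 s1 s1 s1 s1 on 2 strands, 5 crossings.
Writhe w = (#positive) - (#negative) = 5 - 0 = 5.
State-sum expansion of <K>. There are 2^5 = 32 states.
Smooth each crossing (0=||, 1=⌣⌢); contribution A^(Σ sign_k(1-2s_k)) * d^(L-1).
  state 00000: A-exp=+5, loops=2, term = A^5 * d^1
  state 00001: A-exp=+3, loops=1, term = A^3 * d^0
  state 00010: A-exp=+3, loops=1, term = A^3 * d^0
  state 00011: A-exp=+1, loops=2, term = A^1 * d^1
  state 00100: A-exp=+3, loops=1, term = A^3 * d^0
  state 00101: A-exp=+1, loops=2, term = A^1 * d^1
  state 00110: A-exp=+1, loops=2, term = A^1 * d^1
  state 00111: A-exp=-1, loops=3, term = A^-1 * d^2
  state 01000: A-exp=+3, loops=1, term = A^3 * d^0
  state 01001: A-exp=+1, loops=2, term = A^1 * d^1
  state 01010: A-exp=+1, loops=2, term = A^1 * d^1
  state 01011: A-exp=-1, loops=3, term = A^-1 * d^2
  state 01100: A-exp=+1, loops=2, term = A^1 * d^1
  state 01101: A-exp=-1, loops=3, term = A^-1 * d^2
  state 01110: A-exp=-1, loops=3, term = A^-1 * d^2
  state 01111: A-exp=-3, loops=4, term = A^-3 * d^3
  state 10000: A-exp=+3, loops=1, term = A^3 * d^0
  state 10001: A-exp=+1, loops=2, term = A^1 * d^1
  state 10010: A-exp=+1, loops=2, term = A^1 * d^1
  state 10011: A-exp=-1, loops=3, term = A^-1 * d^2
  state 10100: A-exp=+1, loops=2, term = A^1 * d^1
  state 10101: A-exp=-1, loops=3, term = A^-1 * d^2
  state 10110: A-exp=-1, loops=3, term = A^-1 * d^2
  state 10111: A-exp=-3, loops=4, term = A^-3 * d^3
  state 11000: A-exp=+1, loops=2, term = A^1 * d^1
  state 11001: A-exp=-1, loops=3, term = A^-1 * d^2
  state 11010: A-exp=-1, loops=3, term = A^-1 * d^2
  state 11011: A-exp=-3, loops=4, term = A^-3 * d^3
  state 11100: A-exp=-1, loops=3, term = A^-1 * d^2
  state 11101: A-exp=-3, loops=4, term = A^-3 * d^3
  state 11110: A-exp=-3, loops=4, term = A^-3 * d^3
  state 11111: A-exp=-5, loops=5, term = A^-5 * d^4
Collect the terms by A-exponent (count of states per loop number):
Powers of d = -A^2 - A^-2: d^2 = A^4 + 2 + A^-4; d^3 = -A^6 - 3*A^2 - 3*A^-2 - A^-6; d^4 = A^8 + 4*A^4 + 6 + 4*A^-4 + A^-8.
  A^5 * (d) = -A^7 - A^3
  A^3 * (5) = 5*A^3
  A^1 * (10*d) = -10*A^3 - 10*A^-1
  A^-1 * (10*d^2) = 10*A^3 + 20*A^-1 + 10*A^-5
  A^-3 * (5*d^3) = -5*A^3 - 15*A^-1 - 15*A^-5 - 5*A^-9
  A^-5 * (d^4) = A^3 + 4*A^-1 + 6*A^-5 + 4*A^-9 + A^-13
Summing the groups: <K> = -A^7 - A^-1 + A^-5 - A^-9 + A^-13

Answer: -A^7 - A^-1 + A^-5 - A^-9 + A^-13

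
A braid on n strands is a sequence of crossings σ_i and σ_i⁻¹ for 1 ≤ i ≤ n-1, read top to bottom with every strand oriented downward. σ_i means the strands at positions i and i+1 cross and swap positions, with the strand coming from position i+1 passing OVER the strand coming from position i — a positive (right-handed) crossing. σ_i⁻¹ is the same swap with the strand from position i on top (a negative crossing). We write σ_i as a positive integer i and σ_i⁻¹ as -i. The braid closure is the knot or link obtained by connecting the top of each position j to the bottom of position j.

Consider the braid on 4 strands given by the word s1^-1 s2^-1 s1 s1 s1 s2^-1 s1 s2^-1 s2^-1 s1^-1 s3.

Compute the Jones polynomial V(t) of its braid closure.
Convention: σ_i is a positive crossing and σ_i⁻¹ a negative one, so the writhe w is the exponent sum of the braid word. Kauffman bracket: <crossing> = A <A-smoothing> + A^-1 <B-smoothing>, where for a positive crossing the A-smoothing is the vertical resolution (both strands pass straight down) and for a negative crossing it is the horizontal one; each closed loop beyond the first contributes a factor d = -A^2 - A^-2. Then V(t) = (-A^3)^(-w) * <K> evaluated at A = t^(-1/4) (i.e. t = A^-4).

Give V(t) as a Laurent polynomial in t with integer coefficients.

The presented braid s1^-1 s2^-1 s1 s1 s1 s2^-1 s1 s2^-1 s2^-1 s1^-1 s3 on 4 strands reduces by inverse Markov moves (closure unchanged at each step):
  Destabilize: the word has the form β·s3 where s3 occurs only as the final letter (β ∈ B_3); drop it and the last strand → 3 strands.
Reduced to β = s1^-1 s2^-1 s1 s1 s1 s2^-1 s1 s2^-1 s2^-1 s1^-1 on 3 strands, 10 crossings.
Compute on β:
Braid: s1^-1 s2^-1 s1 s1 s1 s2^-1 s1 s2^-1 s2^-1 s1^-1 on 3 strands, 10 crossings.
Writhe w = (#positive) - (#negative) = 4 - 6 = -2.
State-sum expansion of <K>. There are 2^10 = 1024 states.
Smooth each crossing (0=||, 1=⌣⌢); contribution A^(Σ sign_k(1-2s_k)) * d^(L-1).
Tabulate the states by total A-exponent and number of loops L (A-exp: L × count):
  A^10: L=5 ×1
  A^8: L=4 ×10
  A^6: L=3 ×38, L=5 ×7
  A^4: L=2 ×67, L=4 ×49, L=6 ×4
  A^2: L=1 ×46, L=3 ×130, L=5 ×33, L=7 ×1
  A^0: L=2 ×131, L=4 ×110, L=6 ×11
  A^-2: L=1 ×25, L=3 ×133, L=5 ×51, L=7 ×1
  A^-4: L=2 ×37, L=4 ×72, L=6 ×11
  A^-6: L=3 ×25, L=5 ×19, L=7 ×1
  A^-8: L=4 ×8, L=6 ×2
  A^-10: L=5 ×1
Each group contributes A^e * Σ count * d^(L-1):
Powers of d = -A^2 - A^-2: d^2 = A^4 + 2 + A^-4; d^3 = -A^6 - 3*A^2 - 3*A^-2 - A^-6; d^4 = A^8 + 4*A^4 + 6 + 4*A^-4 + A^-8; d^5 = -A^10 - 5*A^6 - 10*A^2 - 10*A^-2 - 5*A^-6 - A^-10; d^6 = A^12 + 6*A^8 + 15*A^4 + 20 + 15*A^-4 + 6*A^-8 + A^-12.
  A^10 * (d^4) = A^18 + 4*A^14 + 6*A^10 + 4*A^6 + A^2
  A^8 * (10*d^3) = -10*A^14 - 30*A^10 - 30*A^6 - 10*A^2
  A^6 * (38*d^2 + 7*d^4) = 7*A^14 + 66*A^10 + 118*A^6 + 66*A^2 + 7*A^-2
  A^4 * (67*d + 49*d^3 + 4*d^5) = -4*A^14 - 69*A^10 - 254*A^6 - 254*A^2 - 69*A^-2 - 4*A^-6
  A^2 * (46 + 130*d^2 + 33*d^4 + d^6) = A^14 + 39*A^10 + 277*A^6 + 524*A^2 + 277*A^-2 + 39*A^-6 + A^-10
  A^0 * (131*d + 110*d^3 + 11*d^5) = -11*A^10 - 165*A^6 - 571*A^2 - 571*A^-2 - 165*A^-6 - 11*A^-10
  A^-2 * (25 + 133*d^2 + 51*d^4 + d^6) = A^10 + 57*A^6 + 352*A^2 + 617*A^-2 + 352*A^-6 + 57*A^-10 + A^-14
  A^-4 * (37*d + 72*d^3 + 11*d^5) = -11*A^6 - 127*A^2 - 363*A^-2 - 363*A^-6 - 127*A^-10 - 11*A^-14
  A^-6 * (25*d^2 + 19*d^4 + d^6) = A^6 + 25*A^2 + 116*A^-2 + 184*A^-6 + 116*A^-10 + 25*A^-14 + A^-18
  A^-8 * (8*d^3 + 2*d^5) = -2*A^2 - 18*A^-2 - 44*A^-6 - 44*A^-10 - 18*A^-14 - 2*A^-18
  A^-10 * (d^4) = A^-2 + 4*A^-6 + 6*A^-10 + 4*A^-14 + A^-18
Summing the groups: <K> = A^18 - 2*A^14 + 2*A^10 - 3*A^6 + 4*A^2 - 3*A^-2 + 3*A^-6 - 2*A^-10 + A^-14
Normalise by the writhe: (-A^3)^(-w) = (-A^3)^(2) = A^6, so f(A) = A^6 * <K> = A^24 - 2*A^20 + 2*A^16 - 3*A^12 + 4*A^8 - 3*A^4 + 3 - 2*A^-4 + A^-8.
Substitute A = t^(-1/4), i.e. A^e → t^(-e/4): V(t) = t^2 - 2*t + 3 - 3*t^-1 + 4*t^-2 - 3*t^-3 + 2*t^-4 - 2*t^-5 + t^-6

Answer: t^2 - 2*t + 3 - 3*t^-1 + 4*t^-2 - 3*t^-3 + 2*t^-4 - 2*t^-5 + t^-6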